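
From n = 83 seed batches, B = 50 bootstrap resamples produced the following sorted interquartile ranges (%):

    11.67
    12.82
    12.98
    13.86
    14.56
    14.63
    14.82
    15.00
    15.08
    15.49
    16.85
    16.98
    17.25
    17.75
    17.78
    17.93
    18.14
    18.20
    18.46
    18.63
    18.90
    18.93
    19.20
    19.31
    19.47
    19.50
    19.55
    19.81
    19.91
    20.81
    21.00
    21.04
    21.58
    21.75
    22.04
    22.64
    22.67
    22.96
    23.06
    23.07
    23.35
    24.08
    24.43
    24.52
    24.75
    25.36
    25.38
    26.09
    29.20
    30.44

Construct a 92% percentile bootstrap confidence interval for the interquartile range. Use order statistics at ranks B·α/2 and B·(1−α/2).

(12.82, 26.09)

α = 0.08; lower rank = 50 × 0.040 = 2; upper rank = 50 × 0.960 = 48.
The 2nd smallest replicate is 12.82; the 48th is 26.09.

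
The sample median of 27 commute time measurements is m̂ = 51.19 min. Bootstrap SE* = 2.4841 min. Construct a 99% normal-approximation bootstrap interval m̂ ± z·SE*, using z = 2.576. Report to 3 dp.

(44.791, 57.589)

Margin = 2.576 × 2.4841 = 6.3990
Interval: 51.19 ± 6.3990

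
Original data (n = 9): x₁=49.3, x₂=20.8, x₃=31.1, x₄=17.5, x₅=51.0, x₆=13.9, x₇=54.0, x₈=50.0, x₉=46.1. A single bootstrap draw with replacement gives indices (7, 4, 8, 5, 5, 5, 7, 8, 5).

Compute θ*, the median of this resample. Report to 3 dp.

θ* = 51.000

Resample values: 54.0, 17.5, 50.0, 51.0, 51.0, 51.0, 54.0, 50.0, 51.0.
Sorted: 17.5, 50.0, 50.0, 51.0, 51.0, 51.0, 51.0, 54.0, 54.0
Median = middle value = 51.000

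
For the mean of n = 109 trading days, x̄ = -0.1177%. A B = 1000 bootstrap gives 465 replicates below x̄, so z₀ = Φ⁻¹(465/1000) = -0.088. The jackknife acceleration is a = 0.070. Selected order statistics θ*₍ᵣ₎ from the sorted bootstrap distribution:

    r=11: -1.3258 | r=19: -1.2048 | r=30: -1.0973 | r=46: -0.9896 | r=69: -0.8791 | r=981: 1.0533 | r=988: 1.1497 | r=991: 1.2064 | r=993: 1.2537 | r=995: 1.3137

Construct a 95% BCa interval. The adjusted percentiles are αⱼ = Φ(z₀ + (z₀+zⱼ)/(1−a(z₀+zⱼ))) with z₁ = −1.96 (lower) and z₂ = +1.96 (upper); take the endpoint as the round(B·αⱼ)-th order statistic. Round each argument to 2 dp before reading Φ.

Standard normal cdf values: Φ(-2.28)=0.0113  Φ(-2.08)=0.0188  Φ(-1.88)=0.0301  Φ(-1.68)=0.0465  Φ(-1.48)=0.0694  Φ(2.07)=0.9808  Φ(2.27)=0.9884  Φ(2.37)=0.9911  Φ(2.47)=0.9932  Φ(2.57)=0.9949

Lower: z₀ + z₁ = -0.088 + (-1.960) = -2.048; 1 − a(z₀+z₁) = 1 − (0.070)(-2.048) = 1.1434; argument = -0.088 + (-2.048)/1.1434 = -1.8792 → -1.88.
α₁ = Φ(-1.88) = 0.0301; rank = round(1000 × 0.0301) = 30; θ*₍30₎ = -1.0973.
Upper: z₀ + z₂ = 1.872; 1 − a(z₀+z₂) = 0.8690; argument = 2.0663 → 2.07; α₂ = 0.9808; rank = 981; θ*₍981₎ = 1.0533.

(-1.0973, 1.0533)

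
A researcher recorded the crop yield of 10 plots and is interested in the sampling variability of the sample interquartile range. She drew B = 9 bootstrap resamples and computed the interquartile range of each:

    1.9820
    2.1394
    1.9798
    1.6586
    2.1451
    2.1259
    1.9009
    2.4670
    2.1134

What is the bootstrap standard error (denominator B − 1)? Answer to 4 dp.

SE* = 0.2194

Bootstrap SE is the standard deviation of the 9 replicate interquartile ranges.
Mean of replicates: (1.9820 + 2.1394 + 1.9798 + 1.6586 + 2.1451 + 2.1259 + 1.9009 + 2.4670 + 2.1134) / 9 = 18.512100 / 9 = 2.056900
Sum of squared deviations: (−0.074900)² + (+0.082500)² + (−0.077100)² + (−0.398300)² + (+0.088200)² + (+0.069000)² + (−0.156000)² + (+0.410100)² + (+0.056500)² = 0.385254
Variance = 0.385254 / 8 = 0.048157
SE* = √0.048157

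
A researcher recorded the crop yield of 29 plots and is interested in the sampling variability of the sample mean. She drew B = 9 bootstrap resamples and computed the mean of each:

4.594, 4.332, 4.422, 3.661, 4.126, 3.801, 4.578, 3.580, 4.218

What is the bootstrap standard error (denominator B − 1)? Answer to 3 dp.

SE* = 0.384

Bootstrap SE is the standard deviation of the 9 replicate means.
Mean of replicates: (4.594 + 4.332 + 4.422 + 3.661 + 4.126 + 3.801 + 4.578 + 3.580 + 4.218) / 9 = 37.3120 / 9 = 4.1458
Sum of squared deviations: (+0.4482)² + (+0.1862)² + (+0.2762)² + (−0.4848)² + (−0.0198)² + (−0.3448)² + (+0.4322)² + (−0.5658)² + (+0.0722)² = 1.1783
Variance = 1.1783 / 8 = 0.1473
SE* = √0.1473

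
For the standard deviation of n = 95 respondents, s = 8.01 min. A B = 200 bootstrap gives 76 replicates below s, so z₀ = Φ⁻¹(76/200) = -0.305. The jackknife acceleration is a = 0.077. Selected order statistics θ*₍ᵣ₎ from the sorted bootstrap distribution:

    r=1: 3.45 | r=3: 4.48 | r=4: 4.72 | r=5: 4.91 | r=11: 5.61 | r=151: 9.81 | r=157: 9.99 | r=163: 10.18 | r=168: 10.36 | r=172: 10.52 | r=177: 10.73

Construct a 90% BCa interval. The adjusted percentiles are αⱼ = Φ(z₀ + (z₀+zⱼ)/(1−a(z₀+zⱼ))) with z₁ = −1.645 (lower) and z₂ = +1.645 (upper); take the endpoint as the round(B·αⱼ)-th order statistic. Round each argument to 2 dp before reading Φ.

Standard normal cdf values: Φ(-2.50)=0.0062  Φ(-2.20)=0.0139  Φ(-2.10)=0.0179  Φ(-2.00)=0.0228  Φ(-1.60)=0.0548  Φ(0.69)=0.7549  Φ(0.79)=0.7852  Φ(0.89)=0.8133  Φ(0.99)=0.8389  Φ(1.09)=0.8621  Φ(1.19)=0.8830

(4.91, 10.73)

Lower: z₀ + z₁ = -0.305 + (-1.645) = -1.950; 1 − a(z₀+z₁) = 1 − (0.077)(-1.950) = 1.1502; argument = -0.305 + (-1.950)/1.1502 = -2.0004 → -2.00.
α₁ = Φ(-2.00) = 0.0228; rank = round(200 × 0.0228) = 5; θ*₍5₎ = 4.91.
Upper: z₀ + z₂ = 1.340; 1 − a(z₀+z₂) = 0.8968; argument = 1.1892 → 1.19; α₂ = 0.8830; rank = 177; θ*₍177₎ = 10.73.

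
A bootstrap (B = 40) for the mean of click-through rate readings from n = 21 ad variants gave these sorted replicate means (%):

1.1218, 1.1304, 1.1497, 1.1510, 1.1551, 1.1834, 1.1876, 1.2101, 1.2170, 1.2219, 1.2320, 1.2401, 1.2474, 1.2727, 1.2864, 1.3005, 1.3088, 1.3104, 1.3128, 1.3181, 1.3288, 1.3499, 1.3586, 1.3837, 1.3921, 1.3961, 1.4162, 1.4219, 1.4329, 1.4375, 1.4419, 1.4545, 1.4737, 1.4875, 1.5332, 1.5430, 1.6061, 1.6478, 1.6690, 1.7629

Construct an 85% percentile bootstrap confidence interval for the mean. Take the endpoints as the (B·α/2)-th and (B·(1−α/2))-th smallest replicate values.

(1.1497, 1.6061)

α = 0.15; lower rank = 40 × 0.075 = 3; upper rank = 40 × 0.925 = 37.
The 3rd smallest replicate is 1.1497; the 37th is 1.6061.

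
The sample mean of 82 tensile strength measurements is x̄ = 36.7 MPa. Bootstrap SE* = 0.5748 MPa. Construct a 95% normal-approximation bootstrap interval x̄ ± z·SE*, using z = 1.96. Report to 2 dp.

Margin = 1.96 × 0.5748 = 1.127
Interval: 36.7 ± 1.127

(35.57, 37.83)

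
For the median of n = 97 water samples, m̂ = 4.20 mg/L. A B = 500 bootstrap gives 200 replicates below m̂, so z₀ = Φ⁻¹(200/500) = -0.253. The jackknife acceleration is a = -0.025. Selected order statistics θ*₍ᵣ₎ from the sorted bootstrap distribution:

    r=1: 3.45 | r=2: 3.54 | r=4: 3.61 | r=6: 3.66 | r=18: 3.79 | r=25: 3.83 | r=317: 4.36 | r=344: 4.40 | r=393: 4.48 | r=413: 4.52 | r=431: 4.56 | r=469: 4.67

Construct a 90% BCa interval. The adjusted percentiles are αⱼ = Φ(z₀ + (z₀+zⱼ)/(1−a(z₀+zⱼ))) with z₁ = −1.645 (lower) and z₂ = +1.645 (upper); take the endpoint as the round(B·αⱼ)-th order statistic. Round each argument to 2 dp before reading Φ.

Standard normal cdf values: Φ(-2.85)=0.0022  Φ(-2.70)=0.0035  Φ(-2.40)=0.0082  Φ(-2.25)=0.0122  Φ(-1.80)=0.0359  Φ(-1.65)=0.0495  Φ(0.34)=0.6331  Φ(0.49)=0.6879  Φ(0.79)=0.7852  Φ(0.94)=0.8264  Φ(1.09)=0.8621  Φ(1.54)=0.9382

(3.66, 4.56)

Lower: z₀ + z₁ = -0.253 + (-1.645) = -1.898; 1 − a(z₀+z₁) = 1 − (-0.025)(-1.898) = 0.9526; argument = -0.253 + (-1.898)/0.9526 = -2.2455 → -2.25.
α₁ = Φ(-2.25) = 0.0122; rank = round(500 × 0.0122) = 6; θ*₍6₎ = 3.66.
Upper: z₀ + z₂ = 1.392; 1 − a(z₀+z₂) = 1.0348; argument = 1.0922 → 1.09; α₂ = 0.8621; rank = 431; θ*₍431₎ = 4.56.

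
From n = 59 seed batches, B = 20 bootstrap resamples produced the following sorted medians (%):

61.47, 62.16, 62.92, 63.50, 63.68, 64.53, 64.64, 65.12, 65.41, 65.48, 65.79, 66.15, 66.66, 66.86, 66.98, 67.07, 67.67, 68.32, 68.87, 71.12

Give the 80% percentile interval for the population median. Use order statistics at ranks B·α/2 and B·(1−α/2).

α = 0.20; lower rank = 20 × 0.100 = 2; upper rank = 20 × 0.900 = 18.
The 2nd smallest replicate is 62.16; the 18th is 68.32.

(62.16, 68.32)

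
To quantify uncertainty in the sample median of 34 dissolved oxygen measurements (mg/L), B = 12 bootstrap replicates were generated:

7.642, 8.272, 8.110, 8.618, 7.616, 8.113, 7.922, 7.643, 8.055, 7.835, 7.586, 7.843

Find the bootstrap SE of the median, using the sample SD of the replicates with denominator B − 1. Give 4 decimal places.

SE* = 0.3119

Bootstrap SE is the standard deviation of the 12 replicate medians.
Mean of replicates: (7.642 + 8.272 + 8.110 + 8.618 + 7.616 + 8.113 + 7.922 + 7.643 + 8.055 + 7.835 + 7.586 + 7.843) / 12 = 95.25500 / 12 = 7.93792
Sum of squared deviations: (−0.29592)² + (+0.33408)² + (+0.17208)² + (+0.68008)² + (−0.32192)² + (+0.17508)² + (−0.01592)² + (−0.29492)² + (+0.11708)² + (−0.10292)² + (−0.35192)² + (−0.09492)² = 1.06997
Variance = 1.06997 / 11 = 0.09727
SE* = √0.09727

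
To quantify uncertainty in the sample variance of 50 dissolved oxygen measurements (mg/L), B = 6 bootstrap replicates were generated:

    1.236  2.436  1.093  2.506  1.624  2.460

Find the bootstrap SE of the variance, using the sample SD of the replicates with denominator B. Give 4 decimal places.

Bootstrap SE is the standard deviation of the 6 replicate variances.
Mean of replicates: (1.236 + 2.436 + 1.093 + 2.506 + 1.624 + 2.460) / 6 = 11.35500 / 6 = 1.89250
Sum of squared deviations: (−0.65650)² + (+0.54350)² + (−0.79950)² + (+0.61350)² + (−0.26850)² + (+0.56750)² = 2.13612
Variance = 2.13612 / 6 = 0.35602
SE* = √0.35602

SE* = 0.5967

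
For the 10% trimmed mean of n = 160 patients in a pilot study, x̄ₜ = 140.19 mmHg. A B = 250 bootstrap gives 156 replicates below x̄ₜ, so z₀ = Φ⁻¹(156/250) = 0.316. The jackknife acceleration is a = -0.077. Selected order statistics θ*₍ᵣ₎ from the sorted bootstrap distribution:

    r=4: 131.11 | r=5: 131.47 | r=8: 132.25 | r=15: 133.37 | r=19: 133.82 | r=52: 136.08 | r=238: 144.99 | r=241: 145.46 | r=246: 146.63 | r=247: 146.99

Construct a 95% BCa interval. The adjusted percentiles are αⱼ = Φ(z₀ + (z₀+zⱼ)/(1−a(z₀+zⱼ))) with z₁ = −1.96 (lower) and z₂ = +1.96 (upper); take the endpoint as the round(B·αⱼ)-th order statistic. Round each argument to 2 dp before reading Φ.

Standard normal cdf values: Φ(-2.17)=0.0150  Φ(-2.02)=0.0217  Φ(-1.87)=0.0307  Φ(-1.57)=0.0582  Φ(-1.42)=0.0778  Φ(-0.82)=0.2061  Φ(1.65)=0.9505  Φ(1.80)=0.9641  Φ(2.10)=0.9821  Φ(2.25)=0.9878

Lower: z₀ + z₁ = 0.316 + (-1.960) = -1.644; 1 − a(z₀+z₁) = 1 − (-0.077)(-1.644) = 0.8734; argument = 0.316 + (-1.644)/0.8734 = -1.5663 → -1.57.
α₁ = Φ(-1.57) = 0.0582; rank = round(250 × 0.0582) = 15; θ*₍15₎ = 133.37.
Upper: z₀ + z₂ = 2.276; 1 − a(z₀+z₂) = 1.1753; argument = 2.2526 → 2.25; α₂ = 0.9878; rank = 247; θ*₍247₎ = 146.99.

(133.37, 146.99)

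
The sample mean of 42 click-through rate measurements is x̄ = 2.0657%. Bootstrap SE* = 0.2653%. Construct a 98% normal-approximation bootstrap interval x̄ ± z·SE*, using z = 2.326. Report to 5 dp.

Margin = 2.326 × 0.2653 = 0.617088
Interval: 2.0657 ± 0.617088

(1.44861, 2.68279)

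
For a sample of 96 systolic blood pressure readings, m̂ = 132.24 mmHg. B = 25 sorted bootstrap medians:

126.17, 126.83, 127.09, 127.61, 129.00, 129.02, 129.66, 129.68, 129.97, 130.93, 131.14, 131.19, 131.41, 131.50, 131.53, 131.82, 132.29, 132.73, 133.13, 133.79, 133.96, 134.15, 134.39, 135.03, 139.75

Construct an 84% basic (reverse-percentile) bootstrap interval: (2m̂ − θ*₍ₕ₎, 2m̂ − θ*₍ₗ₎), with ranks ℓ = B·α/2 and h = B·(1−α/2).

(130.09, 137.65)

Percentile endpoints at ranks 2 and 23: θ*₍2₎ = 126.83, θ*₍23₎ = 134.39.
Basic interval reflects these around m̂:
  lower = 2 × 132.24 − 134.39 = 130.09
  upper = 2 × 132.24 − 126.83 = 137.65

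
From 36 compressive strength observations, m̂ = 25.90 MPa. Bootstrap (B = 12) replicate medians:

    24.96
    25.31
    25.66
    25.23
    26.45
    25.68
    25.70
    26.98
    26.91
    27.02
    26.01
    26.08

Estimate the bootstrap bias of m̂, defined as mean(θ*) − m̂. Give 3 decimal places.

bias = +0.099

mean(θ*) = (24.96 + 25.31 + 25.66 + 25.23 + 26.45 + 25.68 + 25.70 + 26.98 + 26.91 + 27.02 + 26.01 + 26.08) / 12 = 25.9992
bias = 25.9992 − 25.90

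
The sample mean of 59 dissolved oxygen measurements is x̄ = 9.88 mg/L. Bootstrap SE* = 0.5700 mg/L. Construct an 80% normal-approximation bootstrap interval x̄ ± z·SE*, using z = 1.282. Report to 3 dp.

Margin = 1.282 × 0.5700 = 0.7307
Interval: 9.88 ± 0.7307

(9.149, 10.611)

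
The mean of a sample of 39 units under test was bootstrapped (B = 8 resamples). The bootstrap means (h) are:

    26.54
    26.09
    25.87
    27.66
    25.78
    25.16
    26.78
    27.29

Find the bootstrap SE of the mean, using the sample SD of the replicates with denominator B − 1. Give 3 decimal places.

SE* = 0.832

Bootstrap SE is the standard deviation of the 8 replicate means.
Mean of replicates: (26.54 + 26.09 + 25.87 + 27.66 + 25.78 + 25.16 + 26.78 + 27.29) / 8 = 211.1700 / 8 = 26.3963
Sum of squared deviations: (+0.1437)² + (−0.3063)² + (−0.5263)² + (+1.2637)² + (−0.6163)² + (−1.2363)² + (+0.3837)² + (+0.8937)² = 4.8426
Variance = 4.8426 / 7 = 0.6918
SE* = √0.6918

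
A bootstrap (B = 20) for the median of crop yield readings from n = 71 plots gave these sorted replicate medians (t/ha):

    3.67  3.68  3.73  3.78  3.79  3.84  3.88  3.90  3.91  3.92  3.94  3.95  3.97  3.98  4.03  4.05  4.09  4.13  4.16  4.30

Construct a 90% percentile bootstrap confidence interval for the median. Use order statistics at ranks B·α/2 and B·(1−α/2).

(3.67, 4.16)

α = 0.10; lower rank = 20 × 0.050 = 1; upper rank = 20 × 0.950 = 19.
The 1st smallest replicate is 3.67; the 19th is 4.16.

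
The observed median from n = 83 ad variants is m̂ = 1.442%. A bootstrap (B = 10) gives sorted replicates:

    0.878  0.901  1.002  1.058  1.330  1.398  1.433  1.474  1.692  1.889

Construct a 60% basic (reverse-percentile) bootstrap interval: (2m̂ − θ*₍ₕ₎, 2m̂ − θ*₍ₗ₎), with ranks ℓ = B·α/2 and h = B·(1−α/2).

Percentile endpoints at ranks 2 and 8: θ*₍2₎ = 0.901, θ*₍8₎ = 1.474.
Basic interval reflects these around m̂:
  lower = 2 × 1.442 − 1.474 = 1.410
  upper = 2 × 1.442 − 0.901 = 1.983

(1.410, 1.983)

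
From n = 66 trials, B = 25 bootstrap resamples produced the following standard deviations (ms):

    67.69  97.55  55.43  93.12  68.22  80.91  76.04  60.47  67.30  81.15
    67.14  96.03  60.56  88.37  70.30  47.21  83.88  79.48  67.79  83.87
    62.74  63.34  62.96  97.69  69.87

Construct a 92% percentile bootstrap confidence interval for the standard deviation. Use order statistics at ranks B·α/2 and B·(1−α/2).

Sorted replicates: 47.21, 55.43, 60.47, 60.56, 62.74, 62.96, 63.34, 67.14, 67.30, 67.69, 67.79, 68.22, 69.87, 70.30, 76.04, 79.48, 80.91, 81.15, 83.87, 83.88, 88.37, 93.12, 96.03, 97.55, 97.69
α = 0.08; lower rank = 25 × 0.040 = 1; upper rank = 25 × 0.960 = 24.
The 1st smallest replicate is 47.21; the 24th is 97.55.

(47.21, 97.55)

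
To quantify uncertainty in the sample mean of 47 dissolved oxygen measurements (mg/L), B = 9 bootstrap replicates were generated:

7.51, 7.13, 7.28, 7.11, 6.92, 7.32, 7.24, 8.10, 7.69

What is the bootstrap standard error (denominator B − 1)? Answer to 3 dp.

SE* = 0.355

Bootstrap SE is the standard deviation of the 9 replicate means.
Mean of replicates: (7.51 + 7.13 + 7.28 + 7.11 + 6.92 + 7.32 + 7.24 + 8.10 + 7.69) / 9 = 66.3000 / 9 = 7.3667
Sum of squared deviations: (+0.1433)² + (−0.2367)² + (−0.0867)² + (−0.2567)² + (−0.4467)² + (−0.0467)² + (−0.1267)² + (+0.7333)² + (+0.3233)² = 1.0100
Variance = 1.0100 / 8 = 0.1262
SE* = √0.1262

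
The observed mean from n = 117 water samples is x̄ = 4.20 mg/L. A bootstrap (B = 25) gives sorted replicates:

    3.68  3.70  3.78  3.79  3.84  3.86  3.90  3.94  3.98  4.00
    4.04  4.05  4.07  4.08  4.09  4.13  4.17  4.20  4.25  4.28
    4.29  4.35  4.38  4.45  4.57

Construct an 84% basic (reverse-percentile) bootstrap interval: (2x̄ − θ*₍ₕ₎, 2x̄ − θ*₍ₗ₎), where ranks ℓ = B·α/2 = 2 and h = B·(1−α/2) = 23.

(4.02, 4.70)

Percentile endpoints at ranks 2 and 23: θ*₍2₎ = 3.70, θ*₍23₎ = 4.38.
Basic interval reflects these around x̄:
  lower = 2 × 4.20 − 4.38 = 4.02
  upper = 2 × 4.20 − 3.70 = 4.70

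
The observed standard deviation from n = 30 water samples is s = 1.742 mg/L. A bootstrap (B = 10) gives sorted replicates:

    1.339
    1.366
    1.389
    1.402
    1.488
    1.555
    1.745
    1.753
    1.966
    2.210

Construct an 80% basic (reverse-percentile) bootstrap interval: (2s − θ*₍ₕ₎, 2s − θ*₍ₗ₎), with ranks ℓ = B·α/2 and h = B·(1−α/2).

(1.518, 2.145)

Percentile endpoints at ranks 1 and 9: θ*₍1₎ = 1.339, θ*₍9₎ = 1.966.
Basic interval reflects these around s:
  lower = 2 × 1.742 − 1.966 = 1.518
  upper = 2 × 1.742 − 1.339 = 2.145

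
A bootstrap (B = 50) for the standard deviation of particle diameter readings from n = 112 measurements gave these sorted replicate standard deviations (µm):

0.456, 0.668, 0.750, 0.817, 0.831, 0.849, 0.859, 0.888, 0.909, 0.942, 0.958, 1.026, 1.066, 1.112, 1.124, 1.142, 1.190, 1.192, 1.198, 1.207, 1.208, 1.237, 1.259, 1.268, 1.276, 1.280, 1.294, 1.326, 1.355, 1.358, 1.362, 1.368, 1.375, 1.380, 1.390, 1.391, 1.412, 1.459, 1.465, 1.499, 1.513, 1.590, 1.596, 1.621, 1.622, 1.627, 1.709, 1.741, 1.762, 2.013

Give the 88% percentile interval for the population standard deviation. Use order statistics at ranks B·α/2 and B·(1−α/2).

α = 0.12; lower rank = 50 × 0.060 = 3; upper rank = 50 × 0.940 = 47.
The 3rd smallest replicate is 0.750; the 47th is 1.709.

(0.750, 1.709)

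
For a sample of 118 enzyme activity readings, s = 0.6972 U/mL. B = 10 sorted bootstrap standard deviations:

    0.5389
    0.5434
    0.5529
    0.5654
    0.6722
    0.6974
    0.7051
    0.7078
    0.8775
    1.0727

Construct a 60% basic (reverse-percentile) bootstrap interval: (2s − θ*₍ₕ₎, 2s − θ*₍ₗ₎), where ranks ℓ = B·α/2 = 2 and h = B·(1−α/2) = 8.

Percentile endpoints at ranks 2 and 8: θ*₍2₎ = 0.5434, θ*₍8₎ = 0.7078.
Basic interval reflects these around s:
  lower = 2 × 0.6972 − 0.7078 = 0.6866
  upper = 2 × 0.6972 − 0.5434 = 0.8510

(0.6866, 0.8510)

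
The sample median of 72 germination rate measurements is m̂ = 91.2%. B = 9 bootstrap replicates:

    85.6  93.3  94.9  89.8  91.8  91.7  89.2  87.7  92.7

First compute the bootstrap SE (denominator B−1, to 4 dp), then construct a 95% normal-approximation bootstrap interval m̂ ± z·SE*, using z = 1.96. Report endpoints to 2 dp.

Mean of replicates = 90.7444; sum of squared deviations = 68.6622; SE* = √(68.6622/8) = 2.9296
Margin = 1.96 × 2.9296 = 5.742
Interval: 91.2 ± 5.742

(85.46, 96.94)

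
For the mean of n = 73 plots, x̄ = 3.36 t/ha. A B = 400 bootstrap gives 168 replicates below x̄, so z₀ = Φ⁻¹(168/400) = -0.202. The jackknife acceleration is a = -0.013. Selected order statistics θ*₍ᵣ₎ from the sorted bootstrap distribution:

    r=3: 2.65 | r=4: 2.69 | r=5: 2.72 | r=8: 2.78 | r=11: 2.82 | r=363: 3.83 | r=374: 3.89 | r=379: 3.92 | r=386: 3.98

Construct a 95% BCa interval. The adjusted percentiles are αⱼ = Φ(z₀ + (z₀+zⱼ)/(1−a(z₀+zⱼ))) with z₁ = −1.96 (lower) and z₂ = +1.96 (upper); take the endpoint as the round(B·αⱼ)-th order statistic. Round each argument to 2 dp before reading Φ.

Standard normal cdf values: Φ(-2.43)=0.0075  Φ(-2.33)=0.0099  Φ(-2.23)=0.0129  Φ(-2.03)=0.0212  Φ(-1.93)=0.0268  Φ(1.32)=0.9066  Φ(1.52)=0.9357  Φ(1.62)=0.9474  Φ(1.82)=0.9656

(2.65, 3.89)

Lower: z₀ + z₁ = -0.202 + (-1.960) = -2.162; 1 − a(z₀+z₁) = 1 − (-0.013)(-2.162) = 0.9719; argument = -0.202 + (-2.162)/0.9719 = -2.4265 → -2.43.
α₁ = Φ(-2.43) = 0.0075; rank = round(400 × 0.0075) = 3; θ*₍3₎ = 2.65.
Upper: z₀ + z₂ = 1.758; 1 − a(z₀+z₂) = 1.0229; argument = 1.5167 → 1.52; α₂ = 0.9357; rank = 374; θ*₍374₎ = 3.89.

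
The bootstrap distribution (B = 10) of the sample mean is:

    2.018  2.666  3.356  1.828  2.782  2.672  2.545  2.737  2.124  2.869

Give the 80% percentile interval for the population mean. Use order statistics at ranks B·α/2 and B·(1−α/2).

(1.828, 2.869)

Sorted replicates: 1.828, 2.018, 2.124, 2.545, 2.666, 2.672, 2.737, 2.782, 2.869, 3.356
α = 0.20; lower rank = 10 × 0.100 = 1; upper rank = 10 × 0.900 = 9.
The 1st smallest replicate is 1.828; the 9th is 2.869.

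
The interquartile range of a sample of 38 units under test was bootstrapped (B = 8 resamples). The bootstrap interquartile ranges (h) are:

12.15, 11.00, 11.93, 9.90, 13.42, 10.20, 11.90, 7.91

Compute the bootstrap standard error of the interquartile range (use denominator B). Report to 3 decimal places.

SE* = 1.590

Bootstrap SE is the standard deviation of the 8 replicate interquartile ranges.
Mean of replicates: (12.15 + 11.00 + 11.93 + 9.90 + 13.42 + 10.20 + 11.90 + 7.91) / 8 = 88.4100 / 8 = 11.0512
Sum of squared deviations: (+1.0988)² + (−0.0512)² + (+0.8788)² + (−1.1512)² + (+2.3688)² + (−0.8513)² + (+0.8488)² + (−3.1412)² = 20.2309
Variance = 20.2309 / 8 = 2.5289
SE* = √2.5289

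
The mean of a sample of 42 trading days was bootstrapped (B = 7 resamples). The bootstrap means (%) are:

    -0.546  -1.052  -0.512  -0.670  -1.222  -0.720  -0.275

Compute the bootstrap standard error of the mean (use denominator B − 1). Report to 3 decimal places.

SE* = 0.326

Bootstrap SE is the standard deviation of the 7 replicate means.
Mean of replicates: ((-0.546) + (-1.052) + (-0.512) + (-0.670) + (-1.222) + (-0.720) + (-0.275)) / 7 = -4.9970 / 7 = -0.7139
Sum of squared deviations: (+0.1679)² + (−0.3381)² + (+0.2019)² + (+0.0439)² + (−0.5081)² + (−0.0061)² + (+0.4389)² = 0.6360
Variance = 0.6360 / 6 = 0.1060
SE* = √0.1060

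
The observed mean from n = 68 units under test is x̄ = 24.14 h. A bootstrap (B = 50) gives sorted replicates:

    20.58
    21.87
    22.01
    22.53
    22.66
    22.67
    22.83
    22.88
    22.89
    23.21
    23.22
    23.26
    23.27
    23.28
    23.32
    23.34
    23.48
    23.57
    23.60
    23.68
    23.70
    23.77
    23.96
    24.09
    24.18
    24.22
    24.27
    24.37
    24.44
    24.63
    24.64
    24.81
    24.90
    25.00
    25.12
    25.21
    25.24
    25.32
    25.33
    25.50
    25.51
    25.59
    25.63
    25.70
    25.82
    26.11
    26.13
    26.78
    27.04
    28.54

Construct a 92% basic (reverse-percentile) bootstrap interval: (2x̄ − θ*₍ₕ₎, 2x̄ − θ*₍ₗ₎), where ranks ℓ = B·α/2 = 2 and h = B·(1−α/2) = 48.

Percentile endpoints at ranks 2 and 48: θ*₍2₎ = 21.87, θ*₍48₎ = 26.78.
Basic interval reflects these around x̄:
  lower = 2 × 24.14 − 26.78 = 21.50
  upper = 2 × 24.14 − 21.87 = 26.41

(21.50, 26.41)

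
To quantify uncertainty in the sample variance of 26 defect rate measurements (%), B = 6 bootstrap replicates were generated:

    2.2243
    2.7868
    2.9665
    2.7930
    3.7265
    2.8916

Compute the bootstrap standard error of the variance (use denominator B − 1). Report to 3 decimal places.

Bootstrap SE is the standard deviation of the 6 replicate variances.
Mean of replicates: (2.2243 + 2.7868 + 2.9665 + 2.7930 + 3.7265 + 2.8916) / 6 = 17.38870 / 6 = 2.89812
Sum of squared deviations: (−0.67382)² + (−0.11132)² + (+0.06838)² + (−0.10512)² + (+0.82838)² + (−0.00652)² = 1.16841
Variance = 1.16841 / 5 = 0.23368
SE* = √0.23368

SE* = 0.483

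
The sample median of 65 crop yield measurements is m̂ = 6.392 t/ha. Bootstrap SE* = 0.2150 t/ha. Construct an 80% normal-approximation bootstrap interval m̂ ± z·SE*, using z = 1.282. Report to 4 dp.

Margin = 1.282 × 0.2150 = 0.27563
Interval: 6.392 ± 0.27563

(6.1164, 6.6676)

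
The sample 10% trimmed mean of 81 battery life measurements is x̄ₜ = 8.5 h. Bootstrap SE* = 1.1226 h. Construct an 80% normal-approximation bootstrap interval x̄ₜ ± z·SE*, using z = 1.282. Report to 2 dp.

Margin = 1.282 × 1.1226 = 1.439
Interval: 8.5 ± 1.439

(7.06, 9.94)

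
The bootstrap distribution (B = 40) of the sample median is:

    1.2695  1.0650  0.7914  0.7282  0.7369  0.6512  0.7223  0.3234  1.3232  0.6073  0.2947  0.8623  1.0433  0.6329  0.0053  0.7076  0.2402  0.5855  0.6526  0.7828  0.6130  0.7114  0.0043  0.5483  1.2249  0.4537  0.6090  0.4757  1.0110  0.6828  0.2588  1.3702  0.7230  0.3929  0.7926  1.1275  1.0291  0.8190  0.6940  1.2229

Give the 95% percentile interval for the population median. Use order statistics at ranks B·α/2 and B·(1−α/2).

(0.0043, 1.3232)

Sorted replicates: 0.0043, 0.0053, 0.2402, 0.2588, 0.2947, 0.3234, 0.3929, 0.4537, 0.4757, 0.5483, 0.5855, 0.6073, 0.6090, 0.6130, 0.6329, 0.6512, 0.6526, 0.6828, 0.6940, 0.7076, 0.7114, 0.7223, 0.7230, 0.7282, 0.7369, 0.7828, 0.7914, 0.7926, 0.8190, 0.8623, 1.0110, 1.0291, 1.0433, 1.0650, 1.1275, 1.2229, 1.2249, 1.2695, 1.3232, 1.3702
α = 0.05; lower rank = 40 × 0.025 = 1; upper rank = 40 × 0.975 = 39.
The 1st smallest replicate is 0.0043; the 39th is 1.3232.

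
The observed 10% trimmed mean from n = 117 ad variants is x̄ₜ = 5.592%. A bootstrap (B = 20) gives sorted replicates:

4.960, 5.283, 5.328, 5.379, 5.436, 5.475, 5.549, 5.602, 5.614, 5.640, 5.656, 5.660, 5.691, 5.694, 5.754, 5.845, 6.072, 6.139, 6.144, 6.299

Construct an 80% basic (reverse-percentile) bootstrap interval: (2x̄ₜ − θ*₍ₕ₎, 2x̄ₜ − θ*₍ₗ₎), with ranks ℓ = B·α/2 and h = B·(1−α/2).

(5.045, 5.901)

Percentile endpoints at ranks 2 and 18: θ*₍2₎ = 5.283, θ*₍18₎ = 6.139.
Basic interval reflects these around x̄ₜ:
  lower = 2 × 5.592 − 6.139 = 5.045
  upper = 2 × 5.592 − 5.283 = 5.901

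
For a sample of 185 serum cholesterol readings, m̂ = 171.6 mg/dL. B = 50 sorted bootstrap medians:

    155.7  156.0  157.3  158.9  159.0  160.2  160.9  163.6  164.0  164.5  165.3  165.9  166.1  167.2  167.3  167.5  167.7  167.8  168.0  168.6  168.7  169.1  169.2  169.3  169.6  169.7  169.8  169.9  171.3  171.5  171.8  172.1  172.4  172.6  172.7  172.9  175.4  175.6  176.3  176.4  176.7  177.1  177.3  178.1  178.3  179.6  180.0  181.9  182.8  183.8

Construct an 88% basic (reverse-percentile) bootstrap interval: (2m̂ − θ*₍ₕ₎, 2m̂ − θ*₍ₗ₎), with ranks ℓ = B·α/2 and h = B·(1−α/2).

(163.2, 185.9)

Percentile endpoints at ranks 3 and 47: θ*₍3₎ = 157.3, θ*₍47₎ = 180.0.
Basic interval reflects these around m̂:
  lower = 2 × 171.6 − 180.0 = 163.2
  upper = 2 × 171.6 − 157.3 = 185.9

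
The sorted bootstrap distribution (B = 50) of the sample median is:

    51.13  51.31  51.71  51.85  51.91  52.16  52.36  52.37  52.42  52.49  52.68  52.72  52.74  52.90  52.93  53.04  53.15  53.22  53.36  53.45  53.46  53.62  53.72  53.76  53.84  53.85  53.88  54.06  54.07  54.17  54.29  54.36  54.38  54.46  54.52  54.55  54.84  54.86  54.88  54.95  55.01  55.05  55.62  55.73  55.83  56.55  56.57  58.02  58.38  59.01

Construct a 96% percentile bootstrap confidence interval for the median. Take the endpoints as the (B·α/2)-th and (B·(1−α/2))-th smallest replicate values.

(51.13, 58.38)

α = 0.04; lower rank = 50 × 0.020 = 1; upper rank = 50 × 0.980 = 49.
The 1st smallest replicate is 51.13; the 49th is 58.38.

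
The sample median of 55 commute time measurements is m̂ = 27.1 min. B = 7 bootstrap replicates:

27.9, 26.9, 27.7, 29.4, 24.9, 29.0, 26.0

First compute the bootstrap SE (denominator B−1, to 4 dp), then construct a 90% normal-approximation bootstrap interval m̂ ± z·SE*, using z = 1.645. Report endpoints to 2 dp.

Mean of replicates = 27.4000; sum of squared deviations = 15.3600; SE* = √(15.3600/6) = 1.6000
Margin = 1.645 × 1.6000 = 2.632
Interval: 27.1 ± 2.632

(24.47, 29.73)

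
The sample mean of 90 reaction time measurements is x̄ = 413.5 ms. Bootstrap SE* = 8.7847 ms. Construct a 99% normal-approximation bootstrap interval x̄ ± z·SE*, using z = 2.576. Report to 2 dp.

(390.87, 436.13)

Margin = 2.576 × 8.7847 = 22.629
Interval: 413.5 ± 22.629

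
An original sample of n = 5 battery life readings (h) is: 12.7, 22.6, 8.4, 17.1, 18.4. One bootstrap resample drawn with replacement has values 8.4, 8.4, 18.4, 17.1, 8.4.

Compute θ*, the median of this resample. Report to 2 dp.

Sorted: 8.4, 8.4, 8.4, 17.1, 18.4
Median = middle value = 8.40

θ* = 8.40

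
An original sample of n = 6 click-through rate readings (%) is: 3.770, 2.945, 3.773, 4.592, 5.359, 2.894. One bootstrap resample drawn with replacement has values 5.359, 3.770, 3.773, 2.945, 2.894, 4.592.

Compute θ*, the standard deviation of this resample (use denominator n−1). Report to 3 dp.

θ* = 0.955

Mean = 3.8888; sum of squared deviations = 4.5639
s² = 4.5639 / 5 = 0.9128
s = √0.9128 = 0.955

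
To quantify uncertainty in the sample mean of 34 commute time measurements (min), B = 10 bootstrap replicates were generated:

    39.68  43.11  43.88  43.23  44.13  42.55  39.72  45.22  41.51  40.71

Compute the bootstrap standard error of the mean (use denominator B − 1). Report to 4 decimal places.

SE* = 1.9024

Bootstrap SE is the standard deviation of the 10 replicate means.
Mean of replicates: (39.68 + 43.11 + 43.88 + 43.23 + 44.13 + 42.55 + 39.72 + 45.22 + 41.51 + 40.71) / 10 = 423.74000 / 10 = 42.37400
Sum of squared deviations: (−2.69400)² + (+0.73600)² + (+1.50600)² + (+0.85600)² + (+1.75600)² + (+0.17600)² + (−2.65400)² + (+2.84600)² + (−0.86400)² + (−1.66400)² = 32.57344
Variance = 32.57344 / 9 = 3.61927
SE* = √3.61927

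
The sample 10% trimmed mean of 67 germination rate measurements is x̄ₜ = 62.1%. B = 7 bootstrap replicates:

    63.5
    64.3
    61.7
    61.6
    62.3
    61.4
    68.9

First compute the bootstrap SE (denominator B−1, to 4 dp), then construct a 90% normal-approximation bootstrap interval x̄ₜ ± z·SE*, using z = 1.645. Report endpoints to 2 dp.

Mean of replicates = 63.3857; sum of squared deviations = 42.4086; SE* = √(42.4086/6) = 2.6586
Margin = 1.645 × 2.6586 = 4.373
Interval: 62.1 ± 4.373

(57.73, 66.47)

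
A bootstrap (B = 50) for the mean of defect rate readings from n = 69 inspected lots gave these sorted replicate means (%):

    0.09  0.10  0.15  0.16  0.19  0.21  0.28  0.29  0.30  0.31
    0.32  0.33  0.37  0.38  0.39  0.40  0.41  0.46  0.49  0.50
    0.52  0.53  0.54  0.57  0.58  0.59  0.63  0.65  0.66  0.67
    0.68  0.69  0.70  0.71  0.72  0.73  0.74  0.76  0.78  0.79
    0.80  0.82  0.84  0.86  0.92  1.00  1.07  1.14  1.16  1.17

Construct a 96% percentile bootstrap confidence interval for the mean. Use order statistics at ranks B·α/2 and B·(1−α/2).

(0.09, 1.16)

α = 0.04; lower rank = 50 × 0.020 = 1; upper rank = 50 × 0.980 = 49.
The 1st smallest replicate is 0.09; the 49th is 1.16.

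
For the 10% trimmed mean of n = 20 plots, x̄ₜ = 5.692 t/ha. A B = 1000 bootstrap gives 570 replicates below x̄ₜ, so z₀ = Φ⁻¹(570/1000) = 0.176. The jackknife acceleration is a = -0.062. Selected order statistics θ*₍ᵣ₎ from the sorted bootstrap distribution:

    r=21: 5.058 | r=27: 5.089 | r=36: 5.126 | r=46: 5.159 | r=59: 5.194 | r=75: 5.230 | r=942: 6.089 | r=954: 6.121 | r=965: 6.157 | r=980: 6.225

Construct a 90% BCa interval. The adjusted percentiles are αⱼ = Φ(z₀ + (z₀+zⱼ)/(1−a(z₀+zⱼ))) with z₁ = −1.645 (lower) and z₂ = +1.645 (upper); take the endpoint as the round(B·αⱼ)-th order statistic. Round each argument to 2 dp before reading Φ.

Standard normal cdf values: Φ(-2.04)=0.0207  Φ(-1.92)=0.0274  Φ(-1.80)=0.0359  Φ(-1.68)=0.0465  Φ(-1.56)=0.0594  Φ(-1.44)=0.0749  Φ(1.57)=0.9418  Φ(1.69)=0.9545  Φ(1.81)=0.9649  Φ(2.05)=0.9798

(5.230, 6.157)

Lower: z₀ + z₁ = 0.176 + (-1.645) = -1.469; 1 − a(z₀+z₁) = 1 − (-0.062)(-1.469) = 0.9089; argument = 0.176 + (-1.469)/0.9089 = -1.4402 → -1.44.
α₁ = Φ(-1.44) = 0.0749; rank = round(1000 × 0.0749) = 75; θ*₍75₎ = 5.230.
Upper: z₀ + z₂ = 1.821; 1 − a(z₀+z₂) = 1.1129; argument = 1.8123 → 1.81; α₂ = 0.9649; rank = 965; θ*₍965₎ = 6.157.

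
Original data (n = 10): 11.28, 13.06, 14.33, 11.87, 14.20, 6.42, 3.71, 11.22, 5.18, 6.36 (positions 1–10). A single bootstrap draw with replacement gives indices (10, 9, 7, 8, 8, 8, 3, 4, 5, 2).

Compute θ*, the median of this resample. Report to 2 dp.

θ* = 11.22

Resample values: 6.36, 5.18, 3.71, 11.22, 11.22, 11.22, 14.33, 11.87, 14.20, 13.06.
Sorted: 3.71, 5.18, 6.36, 11.22, 11.22, 11.22, 11.87, 13.06, 14.20, 14.33
Median = average of the two middle values = 11.22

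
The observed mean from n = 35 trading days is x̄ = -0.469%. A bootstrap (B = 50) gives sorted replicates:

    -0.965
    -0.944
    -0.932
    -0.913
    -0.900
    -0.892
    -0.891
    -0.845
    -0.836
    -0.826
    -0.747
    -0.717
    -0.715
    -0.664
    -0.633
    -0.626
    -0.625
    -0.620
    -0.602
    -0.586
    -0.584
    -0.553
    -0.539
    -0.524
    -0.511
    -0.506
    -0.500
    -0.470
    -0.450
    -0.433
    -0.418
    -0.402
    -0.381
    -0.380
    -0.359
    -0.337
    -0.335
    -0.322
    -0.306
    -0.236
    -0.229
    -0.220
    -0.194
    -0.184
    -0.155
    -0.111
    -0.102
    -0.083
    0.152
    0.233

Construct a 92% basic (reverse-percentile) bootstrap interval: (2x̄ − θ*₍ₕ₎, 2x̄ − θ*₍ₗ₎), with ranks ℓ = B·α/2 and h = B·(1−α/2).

Percentile endpoints at ranks 2 and 48: θ*₍2₎ = -0.944, θ*₍48₎ = -0.083.
Basic interval reflects these around x̄:
  lower = 2 × -0.469 − -0.083 = -0.855
  upper = 2 × -0.469 − -0.944 = 0.006

(-0.855, 0.006)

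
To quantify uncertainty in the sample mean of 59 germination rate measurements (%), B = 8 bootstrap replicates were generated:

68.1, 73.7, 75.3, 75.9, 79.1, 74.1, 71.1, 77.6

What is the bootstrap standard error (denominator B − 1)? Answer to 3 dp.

Bootstrap SE is the standard deviation of the 8 replicate means.
Mean of replicates: (68.1 + 73.7 + 75.3 + 75.9 + 79.1 + 74.1 + 71.1 + 77.6) / 8 = 594.9000 / 8 = 74.3625
Sum of squared deviations: (−6.2625)² + (−0.6625)² + (+0.9375)² + (+1.5375)² + (+4.7375)² + (−0.2625)² + (−3.2625)² + (+3.2375)² = 86.5388
Variance = 86.5388 / 7 = 12.3627
SE* = √12.3627

SE* = 3.516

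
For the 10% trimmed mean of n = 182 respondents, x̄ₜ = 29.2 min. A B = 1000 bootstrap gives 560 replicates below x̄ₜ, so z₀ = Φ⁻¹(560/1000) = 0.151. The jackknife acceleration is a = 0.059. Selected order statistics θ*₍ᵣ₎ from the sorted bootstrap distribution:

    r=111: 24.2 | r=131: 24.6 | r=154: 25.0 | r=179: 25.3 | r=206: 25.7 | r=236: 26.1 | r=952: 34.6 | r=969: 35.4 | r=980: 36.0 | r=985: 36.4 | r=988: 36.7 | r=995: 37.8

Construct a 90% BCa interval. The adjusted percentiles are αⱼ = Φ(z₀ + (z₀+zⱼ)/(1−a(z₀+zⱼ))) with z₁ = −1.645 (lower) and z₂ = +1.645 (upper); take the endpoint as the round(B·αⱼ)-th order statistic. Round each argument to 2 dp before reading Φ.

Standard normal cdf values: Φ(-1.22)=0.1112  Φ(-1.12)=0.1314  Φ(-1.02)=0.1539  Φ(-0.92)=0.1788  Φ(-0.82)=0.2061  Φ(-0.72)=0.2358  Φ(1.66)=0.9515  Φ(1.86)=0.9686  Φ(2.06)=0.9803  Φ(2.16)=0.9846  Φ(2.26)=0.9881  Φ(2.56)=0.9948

Lower: z₀ + z₁ = 0.151 + (-1.645) = -1.494; 1 − a(z₀+z₁) = 1 − (0.059)(-1.494) = 1.0881; argument = 0.151 + (-1.494)/1.0881 = -1.2220 → -1.22.
α₁ = Φ(-1.22) = 0.1112; rank = round(1000 × 0.1112) = 111; θ*₍111₎ = 24.2.
Upper: z₀ + z₂ = 1.796; 1 − a(z₀+z₂) = 0.8940; argument = 2.1599 → 2.16; α₂ = 0.9846; rank = 985; θ*₍985₎ = 36.4.

(24.2, 36.4)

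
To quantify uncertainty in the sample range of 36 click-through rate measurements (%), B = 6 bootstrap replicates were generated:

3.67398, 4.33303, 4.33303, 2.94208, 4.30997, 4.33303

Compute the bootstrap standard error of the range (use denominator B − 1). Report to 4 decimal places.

SE* = 0.5750

Bootstrap SE is the standard deviation of the 6 replicate ranges.
Mean of replicates: (3.67398 + 4.33303 + 4.33303 + 2.94208 + 4.30997 + 4.33303) / 6 = 23.925120 / 6 = 3.987520
Sum of squared deviations: (−0.313540)² + (+0.345510)² + (+0.345510)² + (−1.045440)² + (+0.322450)² + (+0.345510)² = 1.653358
Variance = 1.653358 / 5 = 0.330672
SE* = √0.330672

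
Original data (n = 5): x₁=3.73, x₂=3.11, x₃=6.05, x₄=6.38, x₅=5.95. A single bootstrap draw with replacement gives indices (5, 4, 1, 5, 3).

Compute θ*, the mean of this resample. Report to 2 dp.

θ* = 5.61

Resample values: 5.95, 6.38, 3.73, 5.95, 6.05.
Mean = (5.95 + 6.38 + 3.73 + 5.95 + 6.05) / 5 = 28.060 / 5 = 5.61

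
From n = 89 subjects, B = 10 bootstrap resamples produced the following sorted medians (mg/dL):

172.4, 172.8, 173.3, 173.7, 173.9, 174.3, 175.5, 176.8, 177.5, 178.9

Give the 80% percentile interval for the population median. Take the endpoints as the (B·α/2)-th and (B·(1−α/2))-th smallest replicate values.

α = 0.20; lower rank = 10 × 0.100 = 1; upper rank = 10 × 0.900 = 9.
The 1st smallest replicate is 172.4; the 9th is 177.5.

(172.4, 177.5)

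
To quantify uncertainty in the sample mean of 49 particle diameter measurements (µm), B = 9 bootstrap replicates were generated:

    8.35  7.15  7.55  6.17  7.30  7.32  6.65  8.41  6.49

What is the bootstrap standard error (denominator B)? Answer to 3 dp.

Bootstrap SE is the standard deviation of the 9 replicate means.
Mean of replicates: (8.35 + 7.15 + 7.55 + 6.17 + 7.30 + 7.32 + 6.65 + 8.41 + 6.49) / 9 = 65.3900 / 9 = 7.2656
Sum of squared deviations: (+1.0844)² + (−0.1156)² + (+0.2844)² + (−1.0956)² + (+0.0344)² + (+0.0544)² + (−0.6156)² + (+1.1444)² + (−0.7756)² = 4.7648
Variance = 4.7648 / 9 = 0.5294
SE* = √0.5294

SE* = 0.728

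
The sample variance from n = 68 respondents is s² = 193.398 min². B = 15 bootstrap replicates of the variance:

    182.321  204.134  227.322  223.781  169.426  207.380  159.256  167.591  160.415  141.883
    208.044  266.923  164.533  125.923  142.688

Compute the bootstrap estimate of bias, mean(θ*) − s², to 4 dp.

mean(θ*) = (182.321 + 204.134 + 227.322 + 223.781 + 169.426 + 207.380 + 159.256 + 167.591 + 160.415 + 141.883 + 208.044 + 266.923 + 164.533 + 125.923 + 142.688) / 15 = 183.44133
bias = 183.44133 − 193.398

bias = −9.9567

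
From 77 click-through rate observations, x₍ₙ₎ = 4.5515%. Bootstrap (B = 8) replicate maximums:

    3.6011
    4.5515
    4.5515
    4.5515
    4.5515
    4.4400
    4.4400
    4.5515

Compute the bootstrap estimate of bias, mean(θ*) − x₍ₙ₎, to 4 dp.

mean(θ*) = (3.6011 + 4.5515 + 4.5515 + 4.5515 + 4.5515 + 4.4400 + 4.4400 + 4.5515) / 8 = 4.40482
bias = 4.40482 − 4.5515

bias = −0.1467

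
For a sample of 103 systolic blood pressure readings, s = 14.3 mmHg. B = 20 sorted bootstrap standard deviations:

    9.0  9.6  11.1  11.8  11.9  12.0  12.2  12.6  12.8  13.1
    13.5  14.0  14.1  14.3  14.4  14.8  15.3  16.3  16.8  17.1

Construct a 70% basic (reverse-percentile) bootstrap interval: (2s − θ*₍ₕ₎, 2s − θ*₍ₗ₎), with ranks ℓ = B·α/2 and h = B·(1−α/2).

(13.3, 17.5)

Percentile endpoints at ranks 3 and 17: θ*₍3₎ = 11.1, θ*₍17₎ = 15.3.
Basic interval reflects these around s:
  lower = 2 × 14.3 − 15.3 = 13.3
  upper = 2 × 14.3 − 11.1 = 17.5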